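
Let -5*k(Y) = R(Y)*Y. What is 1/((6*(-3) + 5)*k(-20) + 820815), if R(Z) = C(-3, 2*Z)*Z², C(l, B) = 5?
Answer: 1/716815 ≈ 1.3951e-6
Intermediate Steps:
R(Z) = 5*Z²
k(Y) = -Y³ (k(Y) = -5*Y²*Y/5 = -Y³)
1/((6*(-3) + 5)*k(-20) + 820815) = 1/((6*(-3) + 5)*(-1*(-20)³) + 820815) = 1/((-18 + 5)*(-1*(-8000)) + 820815) = 1/(-13*8000 + 820815) = 1/(-104000 + 820815) = 1/716815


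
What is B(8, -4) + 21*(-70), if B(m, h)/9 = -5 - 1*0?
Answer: -1515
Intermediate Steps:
B(m, h) = -45 (B(m, h) = 9*(-5 - 1*0) = 9*(-5 + 0) = 9*(-5) = -45)
B(8, -4) + 21*(-70) = -45 + 21*(-70) = -45 - 1470 = -1515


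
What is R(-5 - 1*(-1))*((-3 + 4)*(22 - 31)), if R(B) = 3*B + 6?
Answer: 54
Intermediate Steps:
R(B) = 6 + 3*B
R(-5 - 1*(-1))*((-3 + 4)*(22 - 31)) = (6 + 3*(-5 - 1*(-1)))*((-3 + 4)*(22 - 31)) = (6 + 3*(-5 + 1))*(1*(-9)) = (6 + 3*(-4))*(-9) = (6 - 12)*(-9) = -6*(-9) = 54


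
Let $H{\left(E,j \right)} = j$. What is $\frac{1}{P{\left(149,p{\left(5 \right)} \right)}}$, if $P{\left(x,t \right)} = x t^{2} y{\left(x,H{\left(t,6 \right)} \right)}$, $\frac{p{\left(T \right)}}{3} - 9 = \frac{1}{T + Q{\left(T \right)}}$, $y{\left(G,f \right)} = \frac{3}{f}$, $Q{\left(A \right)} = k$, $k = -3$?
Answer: $\frac{8}{484101} \approx 1.6525 \cdot 10^{-5}$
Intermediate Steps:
$Q{\left(A \right)} = -3$
$p{\left(T \right)} = 27 + \frac{3}{-3 + T}$ ($p{\left(T \right)} = 27 + \frac{3}{T - 3} = 27 + \frac{3}{-3 + T}$)
$P{\left(x,t \right)} = \frac{x t^{2}}{2}$ ($P{\left(x,t \right)} = x t^{2} \cdot \frac{3}{6} = x t^{2} \cdot 3 \cdot \frac{1}{6} = x t^{2} \cdot \frac{1}{2} = \frac{x t^{2}}{2}$)
$\frac{1}{P{\left(149,p{\left(5 \right)} \right)}} = \frac{1}{\frac{1}{2} \cdot 149 \left(\frac{3 \left(-26 + 9 \cdot 5\right)}{-3 + 5}\right)^{2}} = \frac{1}{\frac{1}{2} \cdot 149 \left(\frac{3 \left(-26 + 45\right)}{2}\right)^{2}} = \frac{1}{\frac{1}{2} \cdot 149 \left(3 \cdot \frac{1}{2} \cdot 19\right)^{2}} = \frac{1}{\frac{1}{2} \cdot 149 \left(\frac{57}{2}\right)^{2}} = \frac{1}{\frac{1}{2} \cdot 149 \cdot \frac{3249}{4}} = \frac{1}{\frac{484101}{8}} = \frac{8}{484101}$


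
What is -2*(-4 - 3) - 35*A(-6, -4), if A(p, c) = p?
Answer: 224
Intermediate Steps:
-2*(-4 - 3) - 35*A(-6, -4) = -2*(-4 - 3) - 35*(-6) = -2*(-7) + 210 = 14 + 210 = 224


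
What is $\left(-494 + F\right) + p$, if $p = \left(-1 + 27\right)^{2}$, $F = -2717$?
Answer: $-2535$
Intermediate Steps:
$p = 676$ ($p = 26^{2} = 676$)
$\left(-494 + F\right) + p = \left(-494 - 2717\right) + 676 = -3211 + 676 = -2535$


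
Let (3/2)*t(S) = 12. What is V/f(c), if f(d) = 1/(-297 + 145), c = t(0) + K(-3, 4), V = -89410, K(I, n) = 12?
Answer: 13590320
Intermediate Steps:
t(S) = 8 (t(S) = (⅔)*12 = 8)
c = 20 (c = 8 + 12 = 20)
f(d) = -1/152 (f(d) = 1/(-152) = -1/152)
V/f(c) = -89410/(-1/152) = -89410*(-152) = 13590320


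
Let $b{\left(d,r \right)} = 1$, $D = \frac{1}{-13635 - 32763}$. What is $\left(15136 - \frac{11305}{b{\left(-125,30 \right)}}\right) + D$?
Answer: $\frac{177750737}{46398} \approx 3831.0$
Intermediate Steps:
$D = - \frac{1}{46398}$ ($D = \frac{1}{-46398} = - \frac{1}{46398} \approx -2.1553 \cdot 10^{-5}$)
$\left(15136 - \frac{11305}{b{\left(-125,30 \right)}}\right) + D = \left(15136 - \frac{11305}{1}\right) - \frac{1}{46398} = \left(15136 - 11305\right) - \frac{1}{46398} = 3831 - \frac{1}{46398} = \frac{177750737}{46398}$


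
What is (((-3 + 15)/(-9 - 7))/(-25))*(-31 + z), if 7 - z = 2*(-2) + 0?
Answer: -3/5 ≈ -0.60000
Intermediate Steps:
z = 11 (z = 7 - (2*(-2) + 0) = 7 - (-4 + 0) = 7 - 1*(-4) = 7 + 4 = 11)
(((-3 + 15)/(-9 - 7))/(-25))*(-31 + z) = (((-3 + 15)/(-9 - 7))/(-25))*(-31 + 11) = ((12/(-16))*(-1/25))*(-20) = ((12*(-1/16))*(-1/25))*(-20) = -3/4*(-1/25)*(-20) = (3/100)*(-20) = -3/5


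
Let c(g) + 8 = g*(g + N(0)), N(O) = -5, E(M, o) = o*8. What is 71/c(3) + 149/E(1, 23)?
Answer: -5489/1288 ≈ -4.2616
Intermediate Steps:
E(M, o) = 8*o
c(g) = -8 + g*(-5 + g) (c(g) = -8 + g*(g - 5) = -8 + g*(-5 + g))
71/c(3) + 149/E(1, 23) = 71/(-8 + 3**2 - 5*3) + 149/((8*23)) = 71/(-8 + 9 - 15) + 149/184 = 71/(-14) + 149*(1/184) = 71*(-1/14) + 149/184 = -71/14 + 149/184 = -5489/1288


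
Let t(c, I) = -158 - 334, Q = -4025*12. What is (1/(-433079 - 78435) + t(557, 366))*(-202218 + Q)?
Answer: 31523292331251/255757 ≈ 1.2325e+8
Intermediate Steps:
Q = -48300
t(c, I) = -492
(1/(-433079 - 78435) + t(557, 366))*(-202218 + Q) = (1/(-433079 - 78435) - 492)*(-202218 - 48300) = (1/(-511514) - 492)*(-250518) = (-1/511514 - 492)*(-250518) = -251664889/511514*(-250518) = 31523292331251/255757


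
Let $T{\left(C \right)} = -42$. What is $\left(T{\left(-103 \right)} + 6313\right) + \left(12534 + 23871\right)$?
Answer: $42676$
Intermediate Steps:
$\left(T{\left(-103 \right)} + 6313\right) + \left(12534 + 23871\right) = \left(-42 + 6313\right) + \left(12534 + 23871\right) = 6271 + 36405 = 42676$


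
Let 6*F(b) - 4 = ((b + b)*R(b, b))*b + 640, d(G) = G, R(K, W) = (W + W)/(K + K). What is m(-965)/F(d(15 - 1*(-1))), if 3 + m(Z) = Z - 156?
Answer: -1686/289 ≈ -5.8339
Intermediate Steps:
m(Z) = -159 + Z (m(Z) = -3 + (Z - 156) = -3 + (-156 + Z) = -159 + Z)
R(K, W) = W/K (R(K, W) = (2*W)/((2*K)) = (2*W)*(1/(2*K)) = W/K)
F(b) = 322/3 + b²/3 (F(b) = ⅔ + (((b + b)*(b/b))*b + 640)/6 = ⅔ + (((2*b)*1)*b + 640)/6 = ⅔ + ((2*b)*b + 640)/6 = ⅔ + (2*b² + 640)/6 = ⅔ + (640 + 2*b²)/6 = ⅔ + (320/3 + b²/3) = 322/3 + b²/3)
m(-965)/F(d(15 - 1*(-1))) = (-159 - 965)/(322/3 + (15 - 1*(-1))²/3) = -1124/(322/3 + (15 + 1)²/3) = -1124/(322/3 + (⅓)*16²) = -1124/(322/3 + (⅓)*256) = -1124/(322/3 + 256/3) = -1124/578/3 = -1124*3/578 = -1686/289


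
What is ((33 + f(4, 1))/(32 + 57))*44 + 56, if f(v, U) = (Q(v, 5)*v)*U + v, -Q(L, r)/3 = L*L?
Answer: -1836/89 ≈ -20.629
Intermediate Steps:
Q(L, r) = -3*L² (Q(L, r) = -3*L*L = -3*L²)
f(v, U) = v - 3*U*v³ (f(v, U) = ((-3*v²)*v)*U + v = (-3*v³)*U + v = -3*U*v³ + v = v - 3*U*v³)
((33 + f(4, 1))/(32 + 57))*44 + 56 = ((33 + (4 - 3*1*4³))/(32 + 57))*44 + 56 = ((33 + (4 - 3*1*64))/89)*44 + 56 = ((33 + (4 - 192))*(1/89))*44 + 56 = ((33 - 188)*(1/89))*44 + 56 = -155*1/89*44 + 56 = -155/89*44 + 56 = -6820/89 + 56 = -1836/89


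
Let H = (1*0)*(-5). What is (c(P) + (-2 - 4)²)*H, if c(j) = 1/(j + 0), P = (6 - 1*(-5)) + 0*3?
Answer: 0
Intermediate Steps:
P = 11 (P = (6 + 5) + 0 = 11 + 0 = 11)
H = 0 (H = 0*(-5) = 0)
c(j) = 1/j
(c(P) + (-2 - 4)²)*H = (1/11 + (-2 - 4)²)*0 = (1/11 + (-6)²)*0 = (1/11 + 36)*0 = (397/11)*0 = 0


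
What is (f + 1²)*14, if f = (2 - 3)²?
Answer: 28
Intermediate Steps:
f = 1 (f = (-1)² = 1)
(f + 1²)*14 = (1 + 1²)*14 = (1 + 1)*14 = 2*14 = 28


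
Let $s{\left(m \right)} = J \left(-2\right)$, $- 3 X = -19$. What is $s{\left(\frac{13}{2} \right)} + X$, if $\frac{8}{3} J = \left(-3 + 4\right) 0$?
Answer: $\frac{19}{3} \approx 6.3333$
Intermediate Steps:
$J = 0$ ($J = \frac{3 \left(-3 + 4\right) 0}{8} = \frac{3 \cdot 1 \cdot 0}{8} = \frac{3}{8} \cdot 0 = 0$)
$X = \frac{19}{3}$ ($X = \left(- \frac{1}{3}\right) \left(-19\right) = \frac{19}{3} \approx 6.3333$)
$s{\left(m \right)} = 0$ ($s{\left(m \right)} = 0 \left(-2\right) = 0$)
$s{\left(\frac{13}{2} \right)} + X = 0 + \frac{19}{3} = \frac{19}{3}$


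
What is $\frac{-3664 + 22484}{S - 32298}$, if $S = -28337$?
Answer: $- \frac{3764}{12127} \approx -0.31038$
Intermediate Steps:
$\frac{-3664 + 22484}{S - 32298} = \frac{-3664 + 22484}{-28337 - 32298} = \frac{18820}{-60635} = 18820 \left(- \frac{1}{60635}\right) = - \frac{3764}{12127}$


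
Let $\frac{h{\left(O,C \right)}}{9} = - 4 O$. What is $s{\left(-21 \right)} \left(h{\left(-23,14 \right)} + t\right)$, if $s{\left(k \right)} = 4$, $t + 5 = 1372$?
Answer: $8780$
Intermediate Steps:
$t = 1367$ ($t = -5 + 1372 = 1367$)
$h{\left(O,C \right)} = - 36 O$ ($h{\left(O,C \right)} = 9 \left(- 4 O\right) = - 36 O$)
$s{\left(-21 \right)} \left(h{\left(-23,14 \right)} + t\right) = 4 \left(\left(-36\right) \left(-23\right) + 1367\right) = 4 \left(828 + 1367\right) = 4 \cdot 2195 = 8780$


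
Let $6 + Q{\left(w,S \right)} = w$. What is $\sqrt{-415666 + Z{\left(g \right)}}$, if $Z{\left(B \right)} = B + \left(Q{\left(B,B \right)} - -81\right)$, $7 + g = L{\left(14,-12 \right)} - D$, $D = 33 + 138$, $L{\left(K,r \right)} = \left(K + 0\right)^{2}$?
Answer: $i \sqrt{415555} \approx 644.64 i$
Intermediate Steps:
$Q{\left(w,S \right)} = -6 + w$
$L{\left(K,r \right)} = K^{2}$
$D = 171$
$g = 18$ ($g = -7 + \left(14^{2} - 171\right) = -7 + \left(196 - 171\right) = -7 + 25 = 18$)
$Z{\left(B \right)} = 75 + 2 B$ ($Z{\left(B \right)} = B + \left(\left(-6 + B\right) - -81\right) = B + \left(\left(-6 + B\right) + 81\right) = B + \left(75 + B\right) = 75 + 2 B$)
$\sqrt{-415666 + Z{\left(g \right)}} = \sqrt{-415666 + \left(75 + 2 \cdot 18\right)} = \sqrt{-415666 + \left(75 + 36\right)} = \sqrt{-415666 + 111} = \sqrt{-415555} = i \sqrt{415555}$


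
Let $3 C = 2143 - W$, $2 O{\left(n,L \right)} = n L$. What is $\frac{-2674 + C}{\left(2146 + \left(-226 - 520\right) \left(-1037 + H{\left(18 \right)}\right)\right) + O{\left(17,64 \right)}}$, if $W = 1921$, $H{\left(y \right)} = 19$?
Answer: $- \frac{1300}{381059} \approx -0.0034115$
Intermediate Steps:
$O{\left(n,L \right)} = \frac{L n}{2}$ ($O{\left(n,L \right)} = \frac{n L}{2} = \frac{L n}{2}$)
$C = 74$ ($C = \frac{2143 - 1921}{3} = \frac{1}{3} \cdot 222 = 74$)
$\frac{-2674 + C}{\left(2146 + \left(-226 - 520\right) \left(-1037 + H{\left(18 \right)}\right)\right) + O{\left(17,64 \right)}} = \frac{-2674 + 74}{\left(2146 + \left(-226 - 520\right) \left(-1037 + 19\right)\right) + \frac{1}{2} \cdot 64 \cdot 17} = - \frac{2600}{\left(2146 - -759428\right) + 544} = - \frac{2600}{\left(2146 + 759428\right) + 544} = - \frac{2600}{761574 + 544} = - \frac{2600}{762118} = \left(-2600\right) \frac{1}{762118} = - \frac{1300}{381059}$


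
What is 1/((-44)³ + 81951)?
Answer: -1/3233 ≈ -0.00030931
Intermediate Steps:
1/((-44)³ + 81951) = 1/(-85184 + 81951) = 1/(-3233) = -1/3233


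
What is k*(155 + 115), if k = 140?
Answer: 37800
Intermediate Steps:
k*(155 + 115) = 140*(155 + 115) = 140*270 = 37800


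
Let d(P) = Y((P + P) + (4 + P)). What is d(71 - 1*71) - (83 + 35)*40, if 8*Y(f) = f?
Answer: -9439/2 ≈ -4719.5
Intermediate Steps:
Y(f) = f/8
d(P) = ½ + 3*P/8 (d(P) = ((P + P) + (4 + P))/8 = (2*P + (4 + P))/8 = (4 + 3*P)/8 = ½ + 3*P/8)
d(71 - 1*71) - (83 + 35)*40 = (½ + 3*(71 - 1*71)/8) - (83 + 35)*40 = (½ + 3*(71 - 71)/8) - 118*40 = (½ + (3/8)*0) - 1*4720 = (½ + 0) - 4720 = ½ - 4720 = -9439/2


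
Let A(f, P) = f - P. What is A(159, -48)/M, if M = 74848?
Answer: 207/74848 ≈ 0.0027656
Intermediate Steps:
A(159, -48)/M = (159 - 1*(-48))/74848 = (159 + 48)*(1/74848) = 207*(1/74848) = 207/74848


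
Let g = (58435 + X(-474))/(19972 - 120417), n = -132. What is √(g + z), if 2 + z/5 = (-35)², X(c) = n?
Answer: 2*√15422397419510/100445 ≈ 78.195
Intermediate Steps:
X(c) = -132
g = -58303/100445 (g = (58435 - 132)/(19972 - 120417) = 58303/(-100445) = 58303*(-1/100445) = -58303/100445 ≈ -0.58045)
z = 6115 (z = -10 + 5*(-35)² = -10 + 5*1225 = -10 + 6125 = 6115)
√(g + z) = √(-58303/100445 + 6115) = √(614162872/100445) = 2*√15422397419510/100445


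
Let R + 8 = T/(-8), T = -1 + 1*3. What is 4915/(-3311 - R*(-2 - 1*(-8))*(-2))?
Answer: -983/682 ≈ -1.4413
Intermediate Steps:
T = 2 (T = -1 + 3 = 2)
R = -33/4 (R = -8 + 2/(-8) = -8 + 2*(-⅛) = -8 - ¼ = -33/4 ≈ -8.2500)
4915/(-3311 - R*(-2 - 1*(-8))*(-2)) = 4915/(-3311 - (-33*(-2 - 1*(-8))/4)*(-2)) = 4915/(-3311 - (-33*(-2 + 8)/4)*(-2)) = 4915/(-3311 - (-33/4*6)*(-2)) = 4915/(-3311 - (-99)*(-2)/2) = 4915/(-3311 - 1*99) = 4915/(-3311 - 99) = 4915/(-3410) = 4915*(-1/3410) = -983/682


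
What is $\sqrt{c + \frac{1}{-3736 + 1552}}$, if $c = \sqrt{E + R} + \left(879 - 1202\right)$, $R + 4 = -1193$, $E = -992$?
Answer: $\frac{\sqrt{-385166418 + 1192464 i \sqrt{2189}}}{1092} \approx 1.2983 + 18.019 i$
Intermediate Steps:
$R = -1197$ ($R = -4 - 1193 = -1197$)
$c = -323 + i \sqrt{2189}$ ($c = \sqrt{-992 - 1197} + \left(879 - 1202\right) = \sqrt{-2189} - 323 = i \sqrt{2189} - 323 = -323 + i \sqrt{2189} \approx -323.0 + 46.787 i$)
$\sqrt{c + \frac{1}{-3736 + 1552}} = \sqrt{\left(-323 + i \sqrt{2189}\right) + \frac{1}{-3736 + 1552}} = \sqrt{\left(-323 + i \sqrt{2189}\right) + \frac{1}{-2184}} = \sqrt{\left(-323 + i \sqrt{2189}\right) - \frac{1}{2184}} = \sqrt{- \frac{705433}{2184} + i \sqrt{2189}}$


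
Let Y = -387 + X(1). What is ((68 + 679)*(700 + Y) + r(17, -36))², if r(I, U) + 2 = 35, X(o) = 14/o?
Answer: 59683467204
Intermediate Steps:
Y = -373 (Y = -387 + 14/1 = -387 + 14*1 = -387 + 14 = -373)
r(I, U) = 33 (r(I, U) = -2 + 35 = 33)
((68 + 679)*(700 + Y) + r(17, -36))² = ((68 + 679)*(700 - 373) + 33)² = (747*327 + 33)² = (244269 + 33)² = 244302² = 59683467204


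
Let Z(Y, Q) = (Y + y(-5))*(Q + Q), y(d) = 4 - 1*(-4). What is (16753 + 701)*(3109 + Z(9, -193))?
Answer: -60268662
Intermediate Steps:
y(d) = 8 (y(d) = 4 + 4 = 8)
Z(Y, Q) = 2*Q*(8 + Y) (Z(Y, Q) = (Y + 8)*(Q + Q) = (8 + Y)*(2*Q) = 2*Q*(8 + Y))
(16753 + 701)*(3109 + Z(9, -193)) = (16753 + 701)*(3109 + 2*(-193)*(8 + 9)) = 17454*(3109 + 2*(-193)*17) = 17454*(3109 - 6562) = 17454*(-3453) = -60268662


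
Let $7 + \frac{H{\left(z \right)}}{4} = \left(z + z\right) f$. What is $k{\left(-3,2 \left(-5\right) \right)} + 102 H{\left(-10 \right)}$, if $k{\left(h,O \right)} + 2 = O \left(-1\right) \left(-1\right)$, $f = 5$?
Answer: $-43668$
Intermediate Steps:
$k{\left(h,O \right)} = -2 + O$ ($k{\left(h,O \right)} = -2 + O \left(-1\right) \left(-1\right) = -2 + - O \left(-1\right) = -2 + O$)
$H{\left(z \right)} = -28 + 40 z$ ($H{\left(z \right)} = -28 + 4 \left(z + z\right) 5 = -28 + 4 \cdot 2 z 5 = -28 + 4 \cdot 10 z = -28 + 40 z$)
$k{\left(-3,2 \left(-5\right) \right)} + 102 H{\left(-10 \right)} = \left(-2 + 2 \left(-5\right)\right) + 102 \left(-28 + 40 \left(-10\right)\right) = \left(-2 - 10\right) + 102 \left(-28 - 400\right) = -12 + 102 \left(-428\right) = -12 - 43656 = -43668$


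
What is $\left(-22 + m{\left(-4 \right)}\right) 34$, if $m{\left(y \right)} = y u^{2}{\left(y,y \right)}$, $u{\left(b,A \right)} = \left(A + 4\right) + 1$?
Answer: $-884$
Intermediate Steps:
$u{\left(b,A \right)} = 5 + A$ ($u{\left(b,A \right)} = \left(4 + A\right) + 1 = 5 + A$)
$m{\left(y \right)} = y \left(5 + y\right)^{2}$
$\left(-22 + m{\left(-4 \right)}\right) 34 = \left(-22 - 4 \left(5 - 4\right)^{2}\right) 34 = \left(-22 - 4 \cdot 1^{2}\right) 34 = \left(-22 - 4\right) 34 = \left(-26\right) 34 = -884$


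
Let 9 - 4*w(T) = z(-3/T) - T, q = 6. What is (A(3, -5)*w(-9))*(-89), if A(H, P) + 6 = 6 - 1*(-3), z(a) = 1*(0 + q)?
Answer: 801/2 ≈ 400.50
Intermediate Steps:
z(a) = 6 (z(a) = 1*(0 + 6) = 1*6 = 6)
A(H, P) = 3 (A(H, P) = -6 + (6 - 1*(-3)) = -6 + (6 + 3) = -6 + 9 = 3)
w(T) = 3/4 + T/4 (w(T) = 9/4 - (6 - T)/4 = 9/4 + (-3/2 + T/4) = 3/4 + T/4)
(A(3, -5)*w(-9))*(-89) = (3*(3/4 + (1/4)*(-9)))*(-89) = (3*(3/4 - 9/4))*(-89) = (3*(-3/2))*(-89) = -9/2*(-89) = 801/2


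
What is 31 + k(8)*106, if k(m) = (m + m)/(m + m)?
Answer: 137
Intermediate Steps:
k(m) = 1 (k(m) = (2*m)/((2*m)) = (2*m)*(1/(2*m)) = 1)
31 + k(8)*106 = 31 + 1*106 = 31 + 106 = 137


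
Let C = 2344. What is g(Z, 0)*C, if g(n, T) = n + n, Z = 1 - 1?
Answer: 0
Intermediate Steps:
Z = 0
g(n, T) = 2*n
g(Z, 0)*C = (2*0)*2344 = 0*2344 = 0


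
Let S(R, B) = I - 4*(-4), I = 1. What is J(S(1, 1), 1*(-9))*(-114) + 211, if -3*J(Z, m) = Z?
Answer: 857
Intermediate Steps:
S(R, B) = 17 (S(R, B) = 1 - 4*(-4) = 1 + 16 = 17)
J(Z, m) = -Z/3
J(S(1, 1), 1*(-9))*(-114) + 211 = -⅓*17*(-114) + 211 = -17/3*(-114) + 211 = 646 + 211 = 857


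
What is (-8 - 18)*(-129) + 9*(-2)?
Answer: 3336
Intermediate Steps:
(-8 - 18)*(-129) + 9*(-2) = -26*(-129) - 18 = 3354 - 18 = 3336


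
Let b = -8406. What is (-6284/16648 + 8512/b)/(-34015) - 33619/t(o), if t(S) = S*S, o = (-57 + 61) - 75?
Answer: -4000774438375145/599899685531778 ≈ -6.6691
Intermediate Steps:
o = -71 (o = 4 - 75 = -71)
t(S) = S²
(-6284/16648 + 8512/b)/(-34015) - 33619/t(o) = (-6284/16648 + 8512/(-8406))/(-34015) - 33619/((-71)²) = (-6284*1/16648 + 8512*(-1/8406))*(-1/34015) - 33619/5041 = (-1571/4162 - 4256/4203)*(-1/34015) - 33619*1/5041 = -24316385/17492886*(-1/34015) - 33619/5041 = 4863277/119004103458 - 33619/5041 = -4000774438375145/599899685531778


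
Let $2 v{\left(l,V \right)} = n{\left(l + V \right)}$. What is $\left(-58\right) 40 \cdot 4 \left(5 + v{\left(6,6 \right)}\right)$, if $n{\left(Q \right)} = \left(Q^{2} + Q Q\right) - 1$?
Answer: $-1378080$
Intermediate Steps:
$n{\left(Q \right)} = -1 + 2 Q^{2}$ ($n{\left(Q \right)} = \left(Q^{2} + Q^{2}\right) - 1 = 2 Q^{2} - 1 = -1 + 2 Q^{2}$)
$v{\left(l,V \right)} = - \frac{1}{2} + \left(V + l\right)^{2}$ ($v{\left(l,V \right)} = \frac{-1 + 2 \left(l + V\right)^{2}}{2} = \frac{-1 + 2 \left(V + l\right)^{2}}{2} = - \frac{1}{2} + \left(V + l\right)^{2}$)
$\left(-58\right) 40 \cdot 4 \left(5 + v{\left(6,6 \right)}\right) = \left(-58\right) 40 \cdot 4 \left(5 - \left(\frac{1}{2} - \left(6 + 6\right)^{2}\right)\right) = - 2320 \cdot 4 \left(5 - \left(\frac{1}{2} - 12^{2}\right)\right) = - 2320 \cdot 4 \left(5 + \left(- \frac{1}{2} + 144\right)\right) = - 2320 \cdot 4 \left(5 + \frac{287}{2}\right) = - 2320 \cdot 4 \cdot \frac{297}{2} = \left(-2320\right) 594 = -1378080$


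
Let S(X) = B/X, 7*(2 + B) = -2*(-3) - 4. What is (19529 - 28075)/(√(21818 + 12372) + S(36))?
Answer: -179466/15077789 - 3768786*√34190/15077789 ≈ -46.230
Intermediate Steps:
B = -12/7 (B = -2 + (-2*(-3) - 4)/7 = -2 + (6 - 4)/7 = -2 + (⅐)*2 = -2 + 2/7 = -12/7 ≈ -1.7143)
S(X) = -12/(7*X)
(19529 - 28075)/(√(21818 + 12372) + S(36)) = (19529 - 28075)/(√(21818 + 12372) - 12/7/36) = -8546/(√34190 - 12/7*1/36) = -8546/(√34190 - 1/21) = -8546/(-1/21 + √34190)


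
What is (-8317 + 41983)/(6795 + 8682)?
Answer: 11222/5159 ≈ 2.1752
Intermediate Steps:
(-8317 + 41983)/(6795 + 8682) = 33666/15477 = 33666*(1/15477) = 11222/5159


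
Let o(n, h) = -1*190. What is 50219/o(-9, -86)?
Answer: -50219/190 ≈ -264.31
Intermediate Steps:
o(n, h) = -190
50219/o(-9, -86) = 50219/(-190) = 50219*(-1/190) = -50219/190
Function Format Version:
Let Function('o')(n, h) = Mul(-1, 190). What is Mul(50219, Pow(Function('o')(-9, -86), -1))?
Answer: Rational(-50219, 190) ≈ -264.31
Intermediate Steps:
Function('o')(n, h) = -190
Mul(50219, Pow(Function('o')(-9, -86), -1)) = Mul(50219, Pow(-190, -1)) = Mul(50219, Rational(-1, 190)) = Rational(-50219, 190)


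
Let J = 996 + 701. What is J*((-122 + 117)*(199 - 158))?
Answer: -347885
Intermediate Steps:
J = 1697
J*((-122 + 117)*(199 - 158)) = 1697*((-122 + 117)*(199 - 158)) = 1697*(-5*41) = 1697*(-205) = -347885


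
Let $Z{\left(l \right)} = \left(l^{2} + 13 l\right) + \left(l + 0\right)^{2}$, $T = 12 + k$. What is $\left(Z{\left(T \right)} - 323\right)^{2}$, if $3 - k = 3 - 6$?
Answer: $312481$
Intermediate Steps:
$k = 6$ ($k = 3 - \left(3 - 6\right) = 3 - -3 = 3 + 3 = 6$)
$T = 18$ ($T = 12 + 6 = 18$)
$Z{\left(l \right)} = 2 l^{2} + 13 l$ ($Z{\left(l \right)} = \left(l^{2} + 13 l\right) + l^{2} = 2 l^{2} + 13 l$)
$\left(Z{\left(T \right)} - 323\right)^{2} = \left(18 \left(13 + 2 \cdot 18\right) - 323\right)^{2} = \left(18 \left(13 + 36\right) - 323\right)^{2} = \left(18 \cdot 49 - 323\right)^{2} = \left(882 - 323\right)^{2} = 559^{2} = 312481$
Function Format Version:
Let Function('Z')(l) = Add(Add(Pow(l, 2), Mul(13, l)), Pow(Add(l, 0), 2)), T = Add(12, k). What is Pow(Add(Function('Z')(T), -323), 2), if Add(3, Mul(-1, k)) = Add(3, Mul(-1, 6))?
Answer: 312481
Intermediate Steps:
k = 6 (k = Add(3, Mul(-1, Add(3, Mul(-1, 6)))) = Add(3, Mul(-1, Add(3, -6))) = Add(3, Mul(-1, -3)) = Add(3, 3) = 6)
T = 18 (T = Add(12, 6) = 18)
Function('Z')(l) = Add(Mul(2, Pow(l, 2)), Mul(13, l)) (Function('Z')(l) = Add(Add(Pow(l, 2), Mul(13, l)), Pow(l, 2)) = Add(Mul(2, Pow(l, 2)), Mul(13, l)))
Pow(Add(Function('Z')(T), -323), 2) = Pow(Add(Mul(18, Add(13, Mul(2, 18))), -323), 2) = Pow(Add(Mul(18, Add(13, 36)), -323), 2) = Pow(Add(Mul(18, 49), -323), 2) = Pow(Add(882, -323), 2) = Pow(559, 2) = 312481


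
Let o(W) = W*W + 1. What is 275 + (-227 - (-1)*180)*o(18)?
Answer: -15000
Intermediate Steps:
o(W) = 1 + W² (o(W) = W² + 1 = 1 + W²)
275 + (-227 - (-1)*180)*o(18) = 275 + (-227 - (-1)*180)*(1 + 18²) = 275 + (-227 - 1*(-180))*(1 + 324) = 275 + (-227 + 180)*325 = 275 - 47*325 = 275 - 15275 = -15000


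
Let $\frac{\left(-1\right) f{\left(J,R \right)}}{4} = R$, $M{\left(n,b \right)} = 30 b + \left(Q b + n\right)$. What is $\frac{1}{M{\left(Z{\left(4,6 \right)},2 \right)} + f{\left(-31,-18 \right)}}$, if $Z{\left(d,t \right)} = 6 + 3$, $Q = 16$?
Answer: $\frac{1}{173} \approx 0.0057803$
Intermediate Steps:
$Z{\left(d,t \right)} = 9$
$M{\left(n,b \right)} = n + 46 b$ ($M{\left(n,b \right)} = 30 b + \left(16 b + n\right) = 30 b + \left(n + 16 b\right) = n + 46 b$)
$f{\left(J,R \right)} = - 4 R$
$\frac{1}{M{\left(Z{\left(4,6 \right)},2 \right)} + f{\left(-31,-18 \right)}} = \frac{1}{\left(9 + 46 \cdot 2\right) - -72} = \frac{1}{\left(9 + 92\right) + 72} = \frac{1}{101 + 72} = \frac{1}{173}$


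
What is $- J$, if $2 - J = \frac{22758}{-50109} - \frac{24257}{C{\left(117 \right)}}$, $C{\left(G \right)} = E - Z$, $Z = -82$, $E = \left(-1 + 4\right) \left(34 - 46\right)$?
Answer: $- \frac{407050303}{768338} \approx -529.78$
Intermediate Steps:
$E = -36$ ($E = 3 \left(-12\right) = -36$)
$C{\left(G \right)} = 46$ ($C{\left(G \right)} = -36 - -82 = -36 + 82 = 46$)
$J = \frac{407050303}{768338}$ ($J = 2 - \left(\frac{22758}{-50109} - \frac{24257}{46}\right) = 2 - \left(22758 \left(- \frac{1}{50109}\right) - \frac{24257}{46}\right) = 2 - \left(- \frac{7586}{16703} - \frac{24257}{46}\right) = 2 - - \frac{405513627}{768338} = 2 + \frac{405513627}{768338} = \frac{407050303}{768338} \approx 529.78$)
$- J = \left(-1\right) \frac{407050303}{768338} = - \frac{407050303}{768338}$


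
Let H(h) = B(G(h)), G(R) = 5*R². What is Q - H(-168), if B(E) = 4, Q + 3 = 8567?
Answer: 8560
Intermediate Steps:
Q = 8564 (Q = -3 + 8567 = 8564)
H(h) = 4
Q - H(-168) = 8564 - 1*4 = 8564 - 4 = 8560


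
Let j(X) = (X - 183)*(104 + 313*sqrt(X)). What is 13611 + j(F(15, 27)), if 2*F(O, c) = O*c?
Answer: 15639 + 109863*sqrt(10)/4 ≈ 1.0249e+5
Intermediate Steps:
F(O, c) = O*c/2 (F(O, c) = (O*c)/2 = O*c/2)
j(X) = (-183 + X)*(104 + 313*sqrt(X))
13611 + j(F(15, 27)) = 13611 + (-19032 - 57279*9*sqrt(10)/2 + 104*((1/2)*15*27) + 313*((1/2)*15*27)**(3/2)) = 13611 + (-19032 - 515511*sqrt(10)/2 + 104*(405/2) + 313*(405/2)**(3/2)) = 13611 + (-19032 - 515511*sqrt(10)/2 + 21060 + 313*(3645*sqrt(10)/4)) = 13611 + (-19032 - 515511*sqrt(10)/2 + 21060 + 1140885*sqrt(10)/4) = 13611 + (2028 + 109863*sqrt(10)/4) = 15639 + 109863*sqrt(10)/4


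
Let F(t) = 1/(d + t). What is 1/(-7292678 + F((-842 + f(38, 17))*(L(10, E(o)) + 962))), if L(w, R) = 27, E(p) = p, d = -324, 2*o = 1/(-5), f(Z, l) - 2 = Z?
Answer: -793502/5786754578357 ≈ -1.3712e-7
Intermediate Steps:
f(Z, l) = 2 + Z
o = -⅒ (o = (½)/(-5) = (½)*(-⅕) = -⅒ ≈ -0.10000)
F(t) = 1/(-324 + t)
1/(-7292678 + F((-842 + f(38, 17))*(L(10, E(o)) + 962))) = 1/(-7292678 + 1/(-324 + (-842 + (2 + 38))*(27 + 962))) = 1/(-7292678 + 1/(-324 + (-842 + 40)*989)) = 1/(-7292678 + 1/(-324 - 802*989)) = 1/(-7292678 + 1/(-324 - 793178)) = 1/(-7292678 + 1/(-793502)) = 1/(-7292678 - 1/793502) = 1/(-5786754578357/793502) = -793502/5786754578357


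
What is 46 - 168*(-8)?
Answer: 1390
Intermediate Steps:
46 - 168*(-8) = 46 - 56*(-24) = 46 + 1344 = 1390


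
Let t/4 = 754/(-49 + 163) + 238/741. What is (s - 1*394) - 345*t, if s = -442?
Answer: -2570432/247 ≈ -10407.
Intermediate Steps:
t = 6852/247 (t = 4*(754/(-49 + 163) + 238/741) = 4*(754/114 + 238*(1/741)) = 4*(754*(1/114) + 238/741) = 4*(377/57 + 238/741) = 4*(1713/247) = 6852/247 ≈ 27.741)
(s - 1*394) - 345*t = (-442 - 1*394) - 345*6852/247 = (-442 - 394) - 2363940/247 = -836 - 2363940/247 = -2570432/247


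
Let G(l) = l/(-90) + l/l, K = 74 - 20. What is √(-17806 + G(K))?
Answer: 6*I*√12365/5 ≈ 133.44*I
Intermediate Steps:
K = 54
G(l) = 1 - l/90 (G(l) = l*(-1/90) + 1 = -l/90 + 1 = 1 - l/90)
√(-17806 + G(K)) = √(-17806 + (1 - 1/90*54)) = √(-17806 + (1 - ⅗)) = √(-17806 + ⅖) = √(-89028/5) = 6*I*√12365/5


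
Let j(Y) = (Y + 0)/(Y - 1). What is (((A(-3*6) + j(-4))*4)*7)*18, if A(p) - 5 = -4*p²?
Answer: -3251304/5 ≈ -6.5026e+5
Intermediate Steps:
A(p) = 5 - 4*p²
j(Y) = Y/(-1 + Y)
(((A(-3*6) + j(-4))*4)*7)*18 = ((((5 - 4*(-3*6)²) - 4/(-1 - 4))*4)*7)*18 = ((((5 - 4*(-18)²) - 4/(-5))*4)*7)*18 = ((((5 - 4*324) - 4*(-⅕))*4)*7)*18 = ((((5 - 1296) + ⅘)*4)*7)*18 = (((-1291 + ⅘)*4)*7)*18 = (-6451/5*4*7)*18 = -25804/5*7*18 = -180628/5*18 = -3251304/5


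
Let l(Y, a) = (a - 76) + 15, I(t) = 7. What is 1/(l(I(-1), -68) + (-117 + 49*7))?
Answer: 1/97 ≈ 0.010309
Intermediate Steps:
l(Y, a) = -61 + a (l(Y, a) = (-76 + a) + 15 = -61 + a)
1/(l(I(-1), -68) + (-117 + 49*7)) = 1/((-61 - 68) + (-117 + 49*7)) = 1/(-129 + (-117 + 343)) = 1/(-129 + 226) = 1/97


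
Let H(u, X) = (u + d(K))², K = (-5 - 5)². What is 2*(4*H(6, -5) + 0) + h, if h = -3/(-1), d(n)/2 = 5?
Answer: 2051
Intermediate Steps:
K = 100 (K = (-10)² = 100)
d(n) = 10 (d(n) = 2*5 = 10)
H(u, X) = (10 + u)² (H(u, X) = (u + 10)² = (10 + u)²)
h = 3 (h = -3*(-1) = 3)
2*(4*H(6, -5) + 0) + h = 2*(4*(10 + 6)² + 0) + 3 = 2*(4*16² + 0) + 3 = 2*(4*256 + 0) + 3 = 2*(1024 + 0) + 3 = 2*1024 + 3 = 2048 + 3 = 2051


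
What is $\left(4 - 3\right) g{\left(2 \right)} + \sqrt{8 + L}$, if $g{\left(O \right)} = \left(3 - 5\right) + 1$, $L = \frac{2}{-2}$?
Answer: $-1 + \sqrt{7} \approx 1.6458$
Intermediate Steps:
$L = -1$ ($L = 2 \left(- \frac{1}{2}\right) = -1$)
$g{\left(O \right)} = -1$ ($g{\left(O \right)} = -2 + 1 = -1$)
$\left(4 - 3\right) g{\left(2 \right)} + \sqrt{8 + L} = \left(4 - 3\right) \left(-1\right) + \sqrt{8 - 1} = 1 \left(-1\right) + \sqrt{7} = -1 + \sqrt{7}$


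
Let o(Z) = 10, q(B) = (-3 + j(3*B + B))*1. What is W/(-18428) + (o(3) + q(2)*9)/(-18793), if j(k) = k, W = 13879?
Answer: -261841587/346317404 ≈ -0.75607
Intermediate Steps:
q(B) = -3 + 4*B (q(B) = (-3 + (3*B + B))*1 = (-3 + 4*B)*1 = -3 + 4*B)
W/(-18428) + (o(3) + q(2)*9)/(-18793) = 13879/(-18428) + (10 + (-3 + 4*2)*9)/(-18793) = 13879*(-1/18428) + (10 + (-3 + 8)*9)*(-1/18793) = -13879/18428 + (10 + 5*9)*(-1/18793) = -13879/18428 + (10 + 45)*(-1/18793) = -13879/18428 + 55*(-1/18793) = -13879/18428 - 55/18793 = -261841587/346317404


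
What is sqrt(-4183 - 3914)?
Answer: I*sqrt(8097) ≈ 89.983*I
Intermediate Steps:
sqrt(-4183 - 3914) = sqrt(-8097) = I*sqrt(8097)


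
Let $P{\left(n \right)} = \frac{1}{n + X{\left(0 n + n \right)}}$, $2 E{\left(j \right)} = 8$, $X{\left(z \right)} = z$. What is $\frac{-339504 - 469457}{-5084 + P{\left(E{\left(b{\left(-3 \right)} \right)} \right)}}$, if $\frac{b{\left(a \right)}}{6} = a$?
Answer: $\frac{6471688}{40671} \approx 159.12$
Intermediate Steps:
$b{\left(a \right)} = 6 a$
$E{\left(j \right)} = 4$ ($E{\left(j \right)} = \frac{1}{2} \cdot 8 = 4$)
$P{\left(n \right)} = \frac{1}{2 n}$ ($P{\left(n \right)} = \frac{1}{n + \left(0 n + n\right)} = \frac{1}{n + \left(0 + n\right)} = \frac{1}{n + n} = \frac{1}{2 n}$)
$\frac{-339504 - 469457}{-5084 + P{\left(E{\left(b{\left(-3 \right)} \right)} \right)}} = \frac{-339504 - 469457}{-5084 + \frac{1}{2 \cdot 4}} = - \frac{808961}{-5084 + \frac{1}{2} \cdot \frac{1}{4}} = - \frac{808961}{-5084 + \frac{1}{8}} = - \frac{808961}{- \frac{40671}{8}} = \left(-808961\right) \left(- \frac{8}{40671}\right) = \frac{6471688}{40671}$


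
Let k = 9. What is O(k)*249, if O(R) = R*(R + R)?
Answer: 40338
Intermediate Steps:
O(R) = 2*R**2 (O(R) = R*(2*R) = 2*R**2)
O(k)*249 = (2*9**2)*249 = (2*81)*249 = 162*249 = 40338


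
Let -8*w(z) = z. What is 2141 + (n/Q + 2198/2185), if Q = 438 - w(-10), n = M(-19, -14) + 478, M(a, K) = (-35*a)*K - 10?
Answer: 8099175321/3817195 ≈ 2121.8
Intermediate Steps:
w(z) = -z/8
M(a, K) = -10 - 35*K*a (M(a, K) = -35*K*a - 10 = -10 - 35*K*a)
n = -8842 (n = (-10 - 35*(-14)*(-19)) + 478 = (-10 - 9310) + 478 = -9320 + 478 = -8842)
Q = 1747/4 (Q = 438 - (-1)*(-10)/8 = 438 - 1*5/4 = 438 - 5/4 = 1747/4 ≈ 436.75)
2141 + (n/Q + 2198/2185) = 2141 + (-8842/1747/4 + 2198/2185) = 2141 + (-8842*4/1747 + 2198*(1/2185)) = 2141 + (-35368/1747 + 2198/2185) = 2141 - 73439174/3817195 = 8099175321/3817195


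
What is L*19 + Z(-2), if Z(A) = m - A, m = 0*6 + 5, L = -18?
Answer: -335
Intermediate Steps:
m = 5 (m = 0 + 5 = 5)
Z(A) = 5 - A
L*19 + Z(-2) = -18*19 + (5 - 1*(-2)) = -342 + (5 + 2) = -342 + 7 = -335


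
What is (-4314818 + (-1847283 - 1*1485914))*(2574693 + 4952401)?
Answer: -57567327818410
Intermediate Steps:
(-4314818 + (-1847283 - 1*1485914))*(2574693 + 4952401) = (-4314818 + (-1847283 - 1485914))*7527094 = (-4314818 - 3333197)*7527094 = -7648015*7527094 = -57567327818410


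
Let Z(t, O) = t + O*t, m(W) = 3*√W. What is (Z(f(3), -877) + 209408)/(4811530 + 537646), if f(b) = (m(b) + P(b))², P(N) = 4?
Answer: 42935/1337294 - 2628*√3/668647 ≈ 0.025298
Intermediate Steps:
f(b) = (4 + 3*√b)² (f(b) = (3*√b + 4)² = (4 + 3*√b)²)
(Z(f(3), -877) + 209408)/(4811530 + 537646) = ((4 + 3*√3)²*(1 - 877) + 209408)/(4811530 + 537646) = ((4 + 3*√3)²*(-876) + 209408)/5349176 = (-876*(4 + 3*√3)² + 209408)*(1/5349176) = (209408 - 876*(4 + 3*√3)²)*(1/5349176) = 26176/668647 - 219*(4 + 3*√3)²/1337294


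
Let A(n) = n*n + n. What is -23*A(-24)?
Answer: -12696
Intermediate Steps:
A(n) = n + n² (A(n) = n² + n = n + n²)
-23*A(-24) = -(-552)*(1 - 24) = -(-552)*(-23) = -23*552 = -12696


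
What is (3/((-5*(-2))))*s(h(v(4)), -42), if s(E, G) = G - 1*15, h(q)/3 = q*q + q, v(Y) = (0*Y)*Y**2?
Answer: -171/10 ≈ -17.100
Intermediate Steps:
v(Y) = 0 (v(Y) = 0*Y**2 = 0)
h(q) = 3*q + 3*q**2 (h(q) = 3*(q*q + q) = 3*(q**2 + q) = 3*(q + q**2) = 3*q + 3*q**2)
s(E, G) = -15 + G (s(E, G) = G - 15 = -15 + G)
(3/((-5*(-2))))*s(h(v(4)), -42) = (3/((-5*(-2))))*(-15 - 42) = (3/10)*(-57) = -171/10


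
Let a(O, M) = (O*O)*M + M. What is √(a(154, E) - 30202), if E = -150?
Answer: 2*I*√896938 ≈ 1894.1*I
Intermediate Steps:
a(O, M) = M + M*O² (a(O, M) = O²*M + M = M*O² + M = M + M*O²)
√(a(154, E) - 30202) = √(-150*(1 + 154²) - 30202) = √(-150*(1 + 23716) - 30202) = √(-150*23717 - 30202) = √(-3557550 - 30202) = √(-3587752) = 2*I*√896938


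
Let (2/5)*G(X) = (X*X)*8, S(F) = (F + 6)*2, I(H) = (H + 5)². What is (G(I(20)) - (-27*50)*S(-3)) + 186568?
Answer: 8007168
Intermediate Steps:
I(H) = (5 + H)²
S(F) = 12 + 2*F (S(F) = (6 + F)*2 = 12 + 2*F)
G(X) = 20*X² (G(X) = 5*((X*X)*8)/2 = 5*(X²*8)/2 = 5*(8*X²)/2 = 20*X²)
(G(I(20)) - (-27*50)*S(-3)) + 186568 = (20*((5 + 20)²)² - (-27*50)*(12 + 2*(-3))) + 186568 = (20*(25²)² - (-1350)*(12 - 6)) + 186568 = (20*625² - (-1350)*6) + 186568 = (20*390625 - 1*(-8100)) + 186568 = (7812500 + 8100) + 186568 = 7820600 + 186568 = 8007168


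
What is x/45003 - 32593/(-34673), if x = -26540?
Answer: 546561359/1560389019 ≈ 0.35027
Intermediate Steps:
x/45003 - 32593/(-34673) = -26540/45003 - 32593/(-34673) = -26540*1/45003 - 32593*(-1/34673) = -26540/45003 + 32593/34673 = 546561359/1560389019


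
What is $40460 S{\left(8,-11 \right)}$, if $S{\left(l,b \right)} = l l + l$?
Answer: $2913120$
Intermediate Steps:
$S{\left(l,b \right)} = l + l^{2}$ ($S{\left(l,b \right)} = l^{2} + l = l + l^{2}$)
$40460 S{\left(8,-11 \right)} = 40460 \cdot 8 \left(1 + 8\right) = 40460 \cdot 8 \cdot 9 = 40460 \cdot 72 = 2913120$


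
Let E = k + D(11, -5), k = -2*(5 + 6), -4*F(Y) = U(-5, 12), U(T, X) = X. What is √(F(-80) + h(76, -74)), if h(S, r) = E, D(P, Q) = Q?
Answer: I*√30 ≈ 5.4772*I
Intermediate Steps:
F(Y) = -3 (F(Y) = -¼*12 = -3)
k = -22 (k = -2*11 = -22)
E = -27 (E = -22 - 5 = -27)
h(S, r) = -27
√(F(-80) + h(76, -74)) = √(-3 - 27) = √(-30) = I*√30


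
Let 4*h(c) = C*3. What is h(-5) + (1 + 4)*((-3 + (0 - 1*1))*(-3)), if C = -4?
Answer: 57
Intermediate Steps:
h(c) = -3 (h(c) = (-4*3)/4 = (¼)*(-12) = -3)
h(-5) + (1 + 4)*((-3 + (0 - 1*1))*(-3)) = -3 + (1 + 4)*((-3 + (0 - 1*1))*(-3)) = -3 + 5*((-3 + (0 - 1))*(-3)) = -3 + 5*((-3 - 1)*(-3)) = -3 + 5*(-4*(-3)) = -3 + 5*12 = -3 + 60 = 57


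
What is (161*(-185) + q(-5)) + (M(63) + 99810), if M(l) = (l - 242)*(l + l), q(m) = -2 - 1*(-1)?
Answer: 47470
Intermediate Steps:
q(m) = -1 (q(m) = -2 + 1 = -1)
M(l) = 2*l*(-242 + l) (M(l) = (-242 + l)*(2*l) = 2*l*(-242 + l))
(161*(-185) + q(-5)) + (M(63) + 99810) = (161*(-185) - 1) + (2*63*(-242 + 63) + 99810) = (-29785 - 1) + (2*63*(-179) + 99810) = -29786 + (-22554 + 99810) = -29786 + 77256 = 47470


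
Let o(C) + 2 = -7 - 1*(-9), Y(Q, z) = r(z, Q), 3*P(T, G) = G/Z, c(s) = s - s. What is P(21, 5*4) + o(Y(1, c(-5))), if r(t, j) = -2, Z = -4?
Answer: -5/3 ≈ -1.6667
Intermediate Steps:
c(s) = 0
P(T, G) = -G/12 (P(T, G) = (G/(-4))/3 = (G*(-¼))/3 = (-G/4)/3 = -G/12)
Y(Q, z) = -2
o(C) = 0 (o(C) = -2 + (-7 - 1*(-9)) = -2 + (-7 + 9) = -2 + 2 = 0)
P(21, 5*4) + o(Y(1, c(-5))) = -5*4/12 + 0 = -1/12*20 + 0 = -5/3 + 0 = -5/3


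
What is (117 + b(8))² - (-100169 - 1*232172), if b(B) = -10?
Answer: 343790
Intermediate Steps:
(117 + b(8))² - (-100169 - 1*232172) = (117 - 10)² - (-100169 - 1*232172) = 107² - (-100169 - 232172) = 11449 - 1*(-332341) = 11449 + 332341 = 343790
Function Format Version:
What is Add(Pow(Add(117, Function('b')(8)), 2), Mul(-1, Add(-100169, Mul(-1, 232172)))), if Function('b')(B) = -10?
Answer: 343790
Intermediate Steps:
Add(Pow(Add(117, Function('b')(8)), 2), Mul(-1, Add(-100169, Mul(-1, 232172)))) = Add(Pow(Add(117, -10), 2), Mul(-1, Add(-100169, Mul(-1, 232172)))) = Add(Pow(107, 2), Mul(-1, Add(-100169, -232172))) = Add(11449, Mul(-1, -332341)) = Add(11449, 332341) = 343790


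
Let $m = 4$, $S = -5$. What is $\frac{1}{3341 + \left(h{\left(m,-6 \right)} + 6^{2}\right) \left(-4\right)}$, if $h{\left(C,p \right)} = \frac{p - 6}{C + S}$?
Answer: $\frac{1}{3149} \approx 0.00031756$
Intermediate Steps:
$h{\left(C,p \right)} = \frac{-6 + p}{-5 + C}$ ($h{\left(C,p \right)} = \frac{p - 6}{C - 5} = \frac{-6 + p}{-5 + C}$)
$\frac{1}{3341 + \left(h{\left(m,-6 \right)} + 6^{2}\right) \left(-4\right)} = \frac{1}{3341 + \left(\frac{-6 - 6}{-5 + 4} + 6^{2}\right) \left(-4\right)} = \frac{1}{3341 + \left(\frac{1}{-1} \left(-12\right) + 36\right) \left(-4\right)} = \frac{1}{3341 + \left(\left(-1\right) \left(-12\right) + 36\right) \left(-4\right)} = \frac{1}{3341 + \left(12 + 36\right) \left(-4\right)} = \frac{1}{3341 + 48 \left(-4\right)} = \frac{1}{3341 - 192} = \frac{1}{3149}$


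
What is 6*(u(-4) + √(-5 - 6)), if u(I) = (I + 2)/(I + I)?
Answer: 3/2 + 6*I*√11 ≈ 1.5 + 19.9*I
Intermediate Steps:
u(I) = (2 + I)/(2*I) (u(I) = (2 + I)/((2*I)) = (2 + I)*(1/(2*I)) = (2 + I)/(2*I))
6*(u(-4) + √(-5 - 6)) = 6*((½)*(2 - 4)/(-4) + √(-5 - 6)) = 6*((½)*(-¼)*(-2) + √(-11)) = 6*(¼ + I*√11) = 3/2 + 6*I*√11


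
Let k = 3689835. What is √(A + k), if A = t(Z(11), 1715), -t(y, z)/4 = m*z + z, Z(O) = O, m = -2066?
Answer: √17855735 ≈ 4225.6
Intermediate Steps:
t(y, z) = 8260*z (t(y, z) = -4*(-2066*z + z) = -(-8260)*z = 8260*z)
A = 14165900 (A = 8260*1715 = 14165900)
√(A + k) = √(14165900 + 3689835) = √17855735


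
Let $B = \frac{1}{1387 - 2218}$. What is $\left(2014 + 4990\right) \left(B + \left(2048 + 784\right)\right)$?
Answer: $\frac{16483150564}{831} \approx 1.9835 \cdot 10^{7}$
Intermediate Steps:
$B = - \frac{1}{831}$ ($B = \frac{1}{1387 - 2218} = \frac{1}{-831} = - \frac{1}{831} \approx -0.0012034$)
$\left(2014 + 4990\right) \left(B + \left(2048 + 784\right)\right) = \left(2014 + 4990\right) \left(- \frac{1}{831} + \left(2048 + 784\right)\right) = 7004 \left(- \frac{1}{831} + 2832\right) = 7004 \cdot \frac{2353391}{831} = \frac{16483150564}{831}$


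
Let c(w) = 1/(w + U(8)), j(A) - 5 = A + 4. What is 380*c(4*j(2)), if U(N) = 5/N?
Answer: 3040/357 ≈ 8.5154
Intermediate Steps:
j(A) = 9 + A (j(A) = 5 + (A + 4) = 5 + (4 + A) = 9 + A)
c(w) = 1/(5/8 + w) (c(w) = 1/(w + 5/8) = 1/(5/8 + w))
380*c(4*j(2)) = 380*(8/(5 + 8*(4*(9 + 2)))) = 380*(8/(5 + 8*(4*11))) = 380*(8/(5 + 8*44)) = 380*(8/(5 + 352)) = 380*(8/357) = 3040/357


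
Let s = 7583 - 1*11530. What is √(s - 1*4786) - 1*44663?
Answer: -44663 + I*√8733 ≈ -44663.0 + 93.451*I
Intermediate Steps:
s = -3947 (s = 7583 - 11530 = -3947)
√(s - 1*4786) - 1*44663 = √(-3947 - 1*4786) - 1*44663 = √(-3947 - 4786) - 44663 = √(-8733) - 44663 = I*√8733 - 44663 = -44663 + I*√8733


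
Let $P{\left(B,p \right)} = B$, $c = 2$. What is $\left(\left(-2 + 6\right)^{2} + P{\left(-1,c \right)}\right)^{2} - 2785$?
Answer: $-2560$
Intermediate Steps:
$\left(\left(-2 + 6\right)^{2} + P{\left(-1,c \right)}\right)^{2} - 2785 = \left(\left(-2 + 6\right)^{2} - 1\right)^{2} - 2785 = \left(4^{2} - 1\right)^{2} - 2785 = \left(16 - 1\right)^{2} - 2785 = 15^{2} - 2785 = 225 - 2785 = -2560$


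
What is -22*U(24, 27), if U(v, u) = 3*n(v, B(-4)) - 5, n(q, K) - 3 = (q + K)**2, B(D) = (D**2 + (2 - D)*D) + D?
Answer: -9592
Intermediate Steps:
B(D) = D + D**2 + D*(2 - D) (B(D) = (D**2 + D*(2 - D)) + D = D + D**2 + D*(2 - D))
n(q, K) = 3 + (K + q)**2 (n(q, K) = 3 + (q + K)**2 = 3 + (K + q)**2)
U(v, u) = 4 + 3*(-12 + v)**2 (U(v, u) = 3*(3 + (3*(-4) + v)**2) - 5 = 3*(3 + (-12 + v)**2) - 5 = (9 + 3*(-12 + v)**2) - 5 = 4 + 3*(-12 + v)**2)
-22*U(24, 27) = -22*(4 + 3*(-12 + 24)**2) = -22*(4 + 3*12**2) = -22*(4 + 3*144) = -22*(4 + 432) = -22*436 = -9592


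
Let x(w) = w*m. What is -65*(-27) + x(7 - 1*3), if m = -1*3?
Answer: 1743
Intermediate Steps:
m = -3
x(w) = -3*w (x(w) = w*(-3) = -3*w)
-65*(-27) + x(7 - 1*3) = -65*(-27) - 3*(7 - 1*3) = 1755 - 3*(7 - 3) = 1755 - 3*4 = 1755 - 12 = 1743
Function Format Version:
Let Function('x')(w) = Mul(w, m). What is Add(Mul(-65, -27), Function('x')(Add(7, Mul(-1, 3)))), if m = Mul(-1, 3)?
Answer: 1743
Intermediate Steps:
m = -3
Function('x')(w) = Mul(-3, w) (Function('x')(w) = Mul(w, -3) = Mul(-3, w))
Add(Mul(-65, -27), Function('x')(Add(7, Mul(-1, 3)))) = Add(Mul(-65, -27), Mul(-3, Add(7, Mul(-1, 3)))) = Add(1755, Mul(-3, Add(7, -3))) = Add(1755, Mul(-3, 4)) = Add(1755, -12) = 1743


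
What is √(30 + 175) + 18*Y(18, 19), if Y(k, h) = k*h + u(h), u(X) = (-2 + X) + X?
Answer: 6804 + √205 ≈ 6818.3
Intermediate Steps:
u(X) = -2 + 2*X
Y(k, h) = -2 + 2*h + h*k (Y(k, h) = k*h + (-2 + 2*h) = h*k + (-2 + 2*h) = -2 + 2*h + h*k)
√(30 + 175) + 18*Y(18, 19) = √(30 + 175) + 18*(-2 + 2*19 + 19*18) = √205 + 18*(-2 + 38 + 342) = √205 + 18*378 = √205 + 6804 = 6804 + √205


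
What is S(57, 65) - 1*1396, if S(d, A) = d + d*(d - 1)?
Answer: 1853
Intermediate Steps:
S(d, A) = d + d*(-1 + d)
S(57, 65) - 1*1396 = 57² - 1*1396 = 3249 - 1396 = 1853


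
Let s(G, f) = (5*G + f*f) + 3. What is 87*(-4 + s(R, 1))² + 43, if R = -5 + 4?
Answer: 2218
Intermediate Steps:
R = -1
s(G, f) = 3 + f² + 5*G (s(G, f) = (5*G + f²) + 3 = (f² + 5*G) + 3 = 3 + f² + 5*G)
87*(-4 + s(R, 1))² + 43 = 87*(-4 + (3 + 1² + 5*(-1)))² + 43 = 87*(-4 + (3 + 1 - 5))² + 43 = 87*(-4 - 1)² + 43 = 87*(-5)² + 43 = 87*25 + 43 = 2175 + 43 = 2218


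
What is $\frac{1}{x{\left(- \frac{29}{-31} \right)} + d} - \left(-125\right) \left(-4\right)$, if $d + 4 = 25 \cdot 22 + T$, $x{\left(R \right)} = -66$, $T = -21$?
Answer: $- \frac{229499}{459} \approx -500.0$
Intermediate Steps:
$d = 525$ ($d = -4 + \left(25 \cdot 22 - 21\right) = -4 + \left(550 - 21\right) = -4 + 529 = 525$)
$\frac{1}{x{\left(- \frac{29}{-31} \right)} + d} - \left(-125\right) \left(-4\right) = \frac{1}{-66 + 525} - \left(-125\right) \left(-4\right) = \frac{1}{459} - 500 = - \frac{229499}{459}$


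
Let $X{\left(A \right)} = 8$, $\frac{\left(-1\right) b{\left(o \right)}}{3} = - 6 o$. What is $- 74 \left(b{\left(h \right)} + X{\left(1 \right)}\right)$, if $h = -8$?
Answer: $10064$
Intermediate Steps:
$b{\left(o \right)} = 18 o$ ($b{\left(o \right)} = - 3 \left(- 6 o\right) = 18 o$)
$- 74 \left(b{\left(h \right)} + X{\left(1 \right)}\right) = - 74 \left(18 \left(-8\right) + 8\right) = - 74 \left(-144 + 8\right) = \left(-74\right) \left(-136\right) = 10064$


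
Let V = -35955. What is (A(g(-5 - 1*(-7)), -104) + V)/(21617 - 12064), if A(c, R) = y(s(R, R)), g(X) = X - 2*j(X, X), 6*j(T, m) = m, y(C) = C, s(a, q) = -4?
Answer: -35959/9553 ≈ -3.7642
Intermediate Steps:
j(T, m) = m/6
g(X) = 2*X/3 (g(X) = X - X/3 = 2*X/3)
A(c, R) = -4
(A(g(-5 - 1*(-7)), -104) + V)/(21617 - 12064) = (-4 - 35955)/(21617 - 12064) = -35959/9553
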